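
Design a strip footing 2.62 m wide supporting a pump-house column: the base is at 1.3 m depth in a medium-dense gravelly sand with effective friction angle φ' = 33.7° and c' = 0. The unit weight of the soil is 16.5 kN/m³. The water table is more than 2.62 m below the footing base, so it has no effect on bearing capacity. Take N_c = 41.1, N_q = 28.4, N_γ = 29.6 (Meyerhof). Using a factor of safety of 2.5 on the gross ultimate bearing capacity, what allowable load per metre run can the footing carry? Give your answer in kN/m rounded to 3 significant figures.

Effective surcharge at the founding depth q = γ·D_f = 16.5 × 1.3 = 21.45 kPa.
q_ult = q·N_q + 0.5·γ·B·N_γ
     = 21.45 × 28.4 + 0.5 × 16.5 × 2.62 × 29.6
     = 609.18 + 639.8 = 1249 kPa.
Gross allowable pressure q_all = 1249 / 2.5 = 499.59 kPa.
Allowable wall load = q_all × B = 499.59 × 2.62 = 1308.9 kN per metre run.

≈ 1310 kN/m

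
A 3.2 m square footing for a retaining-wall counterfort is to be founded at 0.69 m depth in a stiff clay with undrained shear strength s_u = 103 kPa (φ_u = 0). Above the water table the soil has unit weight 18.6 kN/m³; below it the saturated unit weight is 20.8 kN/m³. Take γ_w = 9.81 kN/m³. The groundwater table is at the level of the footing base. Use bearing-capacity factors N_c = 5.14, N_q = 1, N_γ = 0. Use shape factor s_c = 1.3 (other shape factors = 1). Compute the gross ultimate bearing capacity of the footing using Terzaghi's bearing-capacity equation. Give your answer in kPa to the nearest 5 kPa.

Overburden at base level: q = 18.6 × 0.69 = 12.834 kPa.
Cohesion term c·N_c·s_c = 103 × 5.14 × 1.3 = 688.25 kPa; surcharge term q·N_q = 12.834 × 1 = 12.834 kPa.
q_ult = 688.25 + 12.834 = 701.08 kPa.

q_ult ≈ 700 kPa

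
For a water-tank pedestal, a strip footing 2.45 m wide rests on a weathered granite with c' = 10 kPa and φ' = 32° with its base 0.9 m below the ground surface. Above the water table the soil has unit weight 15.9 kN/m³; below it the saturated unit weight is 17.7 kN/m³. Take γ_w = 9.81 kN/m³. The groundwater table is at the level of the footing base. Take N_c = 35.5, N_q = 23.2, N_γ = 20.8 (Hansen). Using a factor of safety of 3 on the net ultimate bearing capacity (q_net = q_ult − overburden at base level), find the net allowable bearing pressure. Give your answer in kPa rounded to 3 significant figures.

q_all(net) ≈ 291 kPa

Effective surcharge at the founding depth q = γ·D_f = 15.9 × 0.9 = 14.31 kPa.
The water table coincides with the base, so in the self-weight term γ → γ' = 7.89 kN/m³.
q_ult = c·N_c + q·N_q + 0.5·γ·B·N_γ
     = 10 × 35.5 + 14.31 × 23.2 + 0.5 × 7.89 × 2.45 × 20.8
     = 355 + 331.99 + 201.04 = 888.03 kPa.
q_net = 888.03 − 14.31 = 873.72 kPa.
q_all(net) = 873.72 / 3 = 291.24 kPa.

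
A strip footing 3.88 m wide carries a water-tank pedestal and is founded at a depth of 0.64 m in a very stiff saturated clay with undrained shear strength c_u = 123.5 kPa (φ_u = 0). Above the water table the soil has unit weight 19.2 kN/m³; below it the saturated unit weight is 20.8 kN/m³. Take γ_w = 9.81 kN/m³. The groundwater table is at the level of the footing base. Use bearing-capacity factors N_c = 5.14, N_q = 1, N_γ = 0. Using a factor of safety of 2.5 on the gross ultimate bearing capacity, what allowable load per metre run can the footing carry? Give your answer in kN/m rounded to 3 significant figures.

≈ 1000 kN/m

q = γ·D_f = 19.2 × 0.64 = 12.288 kPa.
c·N_c = 123.5 × 5.14 = 634.79 kPa
q·N_q = 12.288 × 1 = 12.288 kPa
q_ult = 634.79 + 12.288 = 647.08 kPa.
Gross allowable pressure q_all = 647.08 / 2.5 = 258.83 kPa.
Allowable wall load = q_all × B = 258.83 × 3.88 = 1004.3 kN per metre run.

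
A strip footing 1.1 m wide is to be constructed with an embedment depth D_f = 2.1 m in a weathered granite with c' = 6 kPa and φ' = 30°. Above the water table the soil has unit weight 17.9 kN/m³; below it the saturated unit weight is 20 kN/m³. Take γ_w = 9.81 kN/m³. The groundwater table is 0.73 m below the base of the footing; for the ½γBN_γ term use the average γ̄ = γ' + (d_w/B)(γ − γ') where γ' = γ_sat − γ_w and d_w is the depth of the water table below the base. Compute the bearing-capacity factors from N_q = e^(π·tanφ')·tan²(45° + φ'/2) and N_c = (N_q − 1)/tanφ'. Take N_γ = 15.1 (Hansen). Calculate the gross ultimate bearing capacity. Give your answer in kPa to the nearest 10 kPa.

q_ult ≈ 1000 kPa

tan30° = 0.5774, so N_q = e^(π×0.5774)·tan²(60°) = 6.134 × 3.0 = 18.4.
N_c = (18.4 − 1)/tan30° = 30.14.
q = γ·D_f = 17.9 × 2.1 = 37.59 kPa.
γ' = 10.19 kN/m³; averaging over the depth B below the base, γ̄ = γ' + (d_w/B)(γ − γ') = 15.307 kN/m³.
c·N_c = 6 × 30.14 = 180.84 kPa
q·N_q = 37.59 × 18.401 = 691.7 kPa
0.5·γ·B·N_γ = 0.5 × 15.307 × 1.1 × 15.1 = 127.12 kPa
q_ult = 180.84 + 691.7 + 127.12 = 999.66 kPa.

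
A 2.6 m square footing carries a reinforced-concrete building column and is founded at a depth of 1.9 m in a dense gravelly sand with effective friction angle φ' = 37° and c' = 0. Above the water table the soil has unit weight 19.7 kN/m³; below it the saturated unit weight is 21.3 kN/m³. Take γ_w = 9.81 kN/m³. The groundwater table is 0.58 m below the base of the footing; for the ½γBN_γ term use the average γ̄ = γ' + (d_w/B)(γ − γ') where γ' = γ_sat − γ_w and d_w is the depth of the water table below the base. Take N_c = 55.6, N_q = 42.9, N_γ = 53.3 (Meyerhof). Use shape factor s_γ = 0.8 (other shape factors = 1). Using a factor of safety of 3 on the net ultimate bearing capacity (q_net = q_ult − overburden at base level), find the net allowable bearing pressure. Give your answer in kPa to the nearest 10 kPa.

Overburden at base level: q = 19.7 × 1.9 = 37.43 kPa.
The water table is 0.58 m below the base (< B = 2.6 m), so the ½γBN_γ term uses γ̄ = γ' + (d_w/B)(γ − γ') = 11.49 + (0.58/2.6)(19.7 − 11.49) = 13.321 kN/m³.
Surcharge term q·N_q = 37.43 × 42.9 = 1605.7 kPa; self-weight term 0.5·γ·B·N_γ·s_γ = 0.5 × 13.321 × 2.6 × 53.3 × 0.8 = 738.44 kPa.
q_ult = 1605.7 + 738.44 = 2344.2 kPa.
q_net = 2344.2 − 37.43 = 2306.8 kPa.
q_all(net) = 2306.8 / 3 = 768.92 kPa.

q_all(net) ≈ 770 kPa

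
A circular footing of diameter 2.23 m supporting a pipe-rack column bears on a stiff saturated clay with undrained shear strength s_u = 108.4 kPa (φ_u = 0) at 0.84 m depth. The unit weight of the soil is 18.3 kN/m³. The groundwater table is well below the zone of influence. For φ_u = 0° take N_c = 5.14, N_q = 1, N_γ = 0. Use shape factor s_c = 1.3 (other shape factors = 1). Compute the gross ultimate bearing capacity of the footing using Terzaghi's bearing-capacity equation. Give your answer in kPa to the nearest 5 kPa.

q = γ·D_f = 18.3 × 0.84 = 15.372 kPa.
c·N_c·s_c = 108.4 × 5.14 × 1.3 = 724.33 kPa
q·N_q = 15.372 × 1 = 15.372 kPa
q_ult = 724.33 + 15.372 = 739.7 kPa.

q_ult ≈ 740 kPa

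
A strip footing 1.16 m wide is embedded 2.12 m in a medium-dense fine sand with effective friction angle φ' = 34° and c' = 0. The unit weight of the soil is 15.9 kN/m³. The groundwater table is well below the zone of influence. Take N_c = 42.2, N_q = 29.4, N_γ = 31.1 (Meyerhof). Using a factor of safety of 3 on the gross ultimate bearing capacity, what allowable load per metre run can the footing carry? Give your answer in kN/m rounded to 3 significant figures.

≈ 494 kN/m

Overburden at base level: q = 15.9 × 2.12 = 33.708 kPa.
Surcharge term q·N_q = 33.708 × 29.4 = 991.02 kPa; self-weight term 0.5·γ·B·N_γ = 0.5 × 15.9 × 1.16 × 31.1 = 286.8 kPa.
q_ult = 991.02 + 286.8 = 1277.8 kPa.
Gross allowable pressure q_all = 1277.8 / 3 = 425.94 kPa.
Allowable wall load = q_all × B = 425.94 × 1.16 = 494.09 kN per metre run.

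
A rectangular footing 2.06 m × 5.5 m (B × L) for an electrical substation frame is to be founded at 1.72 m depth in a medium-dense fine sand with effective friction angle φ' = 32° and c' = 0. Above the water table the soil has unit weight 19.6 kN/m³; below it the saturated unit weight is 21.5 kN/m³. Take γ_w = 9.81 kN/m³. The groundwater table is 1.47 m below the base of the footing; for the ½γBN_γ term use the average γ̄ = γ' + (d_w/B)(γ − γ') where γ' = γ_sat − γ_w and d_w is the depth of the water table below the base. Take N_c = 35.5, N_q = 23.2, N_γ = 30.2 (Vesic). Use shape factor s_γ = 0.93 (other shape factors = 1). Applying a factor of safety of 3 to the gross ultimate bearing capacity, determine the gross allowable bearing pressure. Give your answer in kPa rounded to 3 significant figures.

q = γ·D_f = 19.6 × 1.72 = 33.712 kPa.
γ' = 11.69 kN/m³; averaging over the depth B below the base, γ̄ = γ' + (d_w/B)(γ − γ') = 17.335 kN/m³.
q·N_q = 33.712 × 23.2 = 782.12 kPa
0.5·γ·B·N_γ·s_γ = 0.5 × 17.335 × 2.06 × 30.2 × 0.93 = 501.46 kPa
q_ult = 782.12 + 501.46 = 1283.6 kPa.
q_all = q_ult / FS = 1283.6 / 3 = 427.86 kPa.

q_all ≈ 428 kPa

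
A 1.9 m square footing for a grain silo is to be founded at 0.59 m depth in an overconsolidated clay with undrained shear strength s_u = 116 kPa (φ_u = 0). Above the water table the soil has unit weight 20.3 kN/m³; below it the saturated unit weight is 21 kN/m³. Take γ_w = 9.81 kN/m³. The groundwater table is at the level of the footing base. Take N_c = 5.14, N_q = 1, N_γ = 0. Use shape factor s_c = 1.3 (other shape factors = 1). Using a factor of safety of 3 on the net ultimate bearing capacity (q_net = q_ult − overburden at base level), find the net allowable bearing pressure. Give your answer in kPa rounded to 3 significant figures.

q_all(net) ≈ 258 kPa

Overburden at base level: q = 20.3 × 0.59 = 11.977 kPa.
Cohesion term c·N_c·s_c = 116 × 5.14 × 1.3 = 775.11 kPa; surcharge term q·N_q = 11.977 × 1 = 11.977 kPa.
q_ult = 775.11 + 11.977 = 787.09 kPa.
q_net = 787.09 − 11.977 = 775.11 kPa.
q_all(net) = 775.11 / 3 = 258.37 kPa.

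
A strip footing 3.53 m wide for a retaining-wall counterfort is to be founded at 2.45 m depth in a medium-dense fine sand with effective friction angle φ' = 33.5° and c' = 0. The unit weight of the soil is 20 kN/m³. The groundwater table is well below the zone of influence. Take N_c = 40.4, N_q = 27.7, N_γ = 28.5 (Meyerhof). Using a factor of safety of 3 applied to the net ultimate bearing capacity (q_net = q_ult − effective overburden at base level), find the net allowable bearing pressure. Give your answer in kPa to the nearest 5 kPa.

Effective surcharge at the founding depth q = γ·D_f = 20 × 2.45 = 49 kPa.
q_ult = q·N_q + 0.5·γ·B·N_γ
     = 49 × 27.7 + 0.5 × 20 × 3.53 × 28.5
     = 1357.3 + 1006 = 2363.3 kPa.
Net ultimate: q_net = 2363.3 − 49 = 2314.3 kPa.
q_all(net) = 2314.3 / 3 = 771.45 kPa.

q_all(net) ≈ 770 kPa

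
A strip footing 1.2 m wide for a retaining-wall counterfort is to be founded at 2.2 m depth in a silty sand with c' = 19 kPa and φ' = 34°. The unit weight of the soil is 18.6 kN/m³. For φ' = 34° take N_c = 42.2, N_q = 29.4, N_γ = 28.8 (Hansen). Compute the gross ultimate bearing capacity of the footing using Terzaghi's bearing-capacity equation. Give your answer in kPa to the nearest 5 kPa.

q_ult ≈ 2325 kPa

Effective surcharge at the founding depth q = γ·D_f = 18.6 × 2.2 = 40.92 kPa.
q_ult = c·N_c + q·N_q + 0.5·γ·B·N_γ
     = 19 × 42.2 + 40.92 × 29.4 + 0.5 × 18.6 × 1.2 × 28.8
     = 801.8 + 1203 + 321.41 = 2326.3 kPa.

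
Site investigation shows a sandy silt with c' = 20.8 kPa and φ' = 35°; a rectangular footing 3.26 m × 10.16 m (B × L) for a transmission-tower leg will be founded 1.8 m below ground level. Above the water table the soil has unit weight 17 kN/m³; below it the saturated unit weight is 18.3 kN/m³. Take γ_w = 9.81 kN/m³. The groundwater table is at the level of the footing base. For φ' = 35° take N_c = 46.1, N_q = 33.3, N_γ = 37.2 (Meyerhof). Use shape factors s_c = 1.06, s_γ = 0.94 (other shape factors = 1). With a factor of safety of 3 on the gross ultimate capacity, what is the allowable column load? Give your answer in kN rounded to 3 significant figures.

P_all ≈ 27800 kN

Effective surcharge at the founding depth q = γ·D_f = 17 × 1.8 = 30.6 kPa.
The water table coincides with the base, so in the self-weight term γ → γ' = 8.49 kN/m³.
q_ult = c·N_c·s_c + q·N_q + 0.5·γ·B·N_γ·s_γ
     = 20.8 × 46.1 × 1.06 + 30.6 × 33.3 + 0.5 × 8.49 × 3.26 × 37.2 × 0.94
     = 1016.4 + 1019 + 483.91 = 2519.3 kPa.
Gross allowable pressure q_all = 2519.3 / 3 = 839.77 kPa.
Footing area = 33.1216 m², so allowable column load = 839.77 × 33.1216 = 27814 kN.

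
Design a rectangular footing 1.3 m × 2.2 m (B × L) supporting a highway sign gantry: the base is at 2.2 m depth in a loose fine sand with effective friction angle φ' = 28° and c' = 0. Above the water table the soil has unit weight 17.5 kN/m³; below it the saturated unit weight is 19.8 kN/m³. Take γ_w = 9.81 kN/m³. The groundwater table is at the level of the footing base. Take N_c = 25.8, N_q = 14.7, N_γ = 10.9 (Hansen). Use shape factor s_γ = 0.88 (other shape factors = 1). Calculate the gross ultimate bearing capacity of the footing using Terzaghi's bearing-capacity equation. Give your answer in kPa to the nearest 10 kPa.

q = γ·D_f = 17.5 × 2.2 = 38.5 kPa.
For the ½γBN_γ term take γ' = 19.8 − 9.81 = 9.99 kN/m³ (soil below base is submerged).
q·N_q = 38.5 × 14.7 = 565.95 kPa
0.5·γ·B·N_γ·s_γ = 0.5 × 9.99 × 1.3 × 10.9 × 0.88 = 62.286 kPa
q_ult = 565.95 + 62.286 = 628.24 kPa.

q_ult ≈ 630 kPa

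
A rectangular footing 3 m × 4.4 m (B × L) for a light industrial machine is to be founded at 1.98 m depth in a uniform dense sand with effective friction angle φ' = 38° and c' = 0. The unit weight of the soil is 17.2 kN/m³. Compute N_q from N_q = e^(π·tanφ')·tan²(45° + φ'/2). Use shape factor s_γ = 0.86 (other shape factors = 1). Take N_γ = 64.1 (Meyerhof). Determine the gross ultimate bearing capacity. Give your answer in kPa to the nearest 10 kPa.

q_ult ≈ 3090 kPa

tan38° = 0.7813, so N_q = e^(π×0.7813)·tan²(64°) = 11.64 × 4.204 = 48.93.
Overburden at base level: q = 17.2 × 1.98 = 34.056 kPa.
Surcharge term q·N_q = 34.056 × 48.933 = 1666.5 kPa; self-weight term 0.5·γ·B·N_γ·s_γ = 0.5 × 17.2 × 3 × 64.1 × 0.86 = 1422.3 kPa.
q_ult = 1666.5 + 1422.3 = 3088.7 kPa.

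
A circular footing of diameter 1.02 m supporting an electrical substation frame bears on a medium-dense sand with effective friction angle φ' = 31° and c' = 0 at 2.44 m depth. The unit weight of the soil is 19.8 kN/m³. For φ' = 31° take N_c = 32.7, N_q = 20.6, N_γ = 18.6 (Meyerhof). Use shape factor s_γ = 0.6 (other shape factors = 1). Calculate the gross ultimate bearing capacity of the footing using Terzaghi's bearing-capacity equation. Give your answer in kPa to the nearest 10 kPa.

q_ult ≈ 1110 kPa

q = γ·D_f = 19.8 × 2.44 = 48.312 kPa.
q·N_q = 48.312 × 20.6 = 995.23 kPa
0.5·γ·B·N_γ·s_γ = 0.5 × 19.8 × 1.02 × 18.6 × 0.6 = 112.69 kPa
q_ult = 995.23 + 112.69 = 1107.9 kPa.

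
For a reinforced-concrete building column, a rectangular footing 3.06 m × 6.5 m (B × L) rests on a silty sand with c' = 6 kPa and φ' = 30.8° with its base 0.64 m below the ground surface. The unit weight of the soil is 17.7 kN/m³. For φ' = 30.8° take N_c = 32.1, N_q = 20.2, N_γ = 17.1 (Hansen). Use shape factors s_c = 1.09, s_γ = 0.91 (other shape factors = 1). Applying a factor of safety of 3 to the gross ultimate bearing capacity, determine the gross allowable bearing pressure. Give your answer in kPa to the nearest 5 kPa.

Overburden at base level: q = 17.7 × 0.64 = 11.328 kPa.
Cohesion term c·N_c·s_c = 6 × 32.1 × 1.09 = 209.93 kPa; surcharge term q·N_q = 11.328 × 20.2 = 228.83 kPa; self-weight term 0.5·γ·B·N_γ·s_γ = 0.5 × 17.7 × 3.06 × 17.1 × 0.91 = 421.41 kPa.
q_ult = 209.93 + 228.83 + 421.41 = 860.17 kPa.
q_all = q_ult / FS = 860.17 / 3 = 286.72 kPa.

q_all ≈ 285 kPa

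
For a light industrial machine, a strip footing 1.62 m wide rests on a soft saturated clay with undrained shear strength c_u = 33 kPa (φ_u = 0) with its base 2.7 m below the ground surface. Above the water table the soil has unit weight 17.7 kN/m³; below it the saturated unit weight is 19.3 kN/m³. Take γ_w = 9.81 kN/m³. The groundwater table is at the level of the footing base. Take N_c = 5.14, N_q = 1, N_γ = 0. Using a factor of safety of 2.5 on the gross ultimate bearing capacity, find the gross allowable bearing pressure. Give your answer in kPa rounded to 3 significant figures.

q_all ≈ 87 kPa

q = γ·D_f = 17.7 × 2.7 = 47.79 kPa.
c·N_c = 33 × 5.14 = 169.62 kPa
q·N_q = 47.79 × 1 = 47.79 kPa
q_ult = 169.62 + 47.79 = 217.41 kPa.
q_all = 217.41 / 2.5 = 86.964 kPa.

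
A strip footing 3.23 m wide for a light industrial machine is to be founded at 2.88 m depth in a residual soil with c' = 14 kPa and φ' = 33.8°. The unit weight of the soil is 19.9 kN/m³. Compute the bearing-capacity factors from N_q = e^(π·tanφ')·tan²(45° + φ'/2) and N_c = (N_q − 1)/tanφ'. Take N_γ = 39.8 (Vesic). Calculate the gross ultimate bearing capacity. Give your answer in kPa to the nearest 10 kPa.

tan33.8° = 0.6694, so N_q = e^(π×0.6694)·tan²(61.9°) = 8.192 × 3.508 = 28.73.
N_c = (28.73 − 1)/tan33.8° = 41.43.
Overburden at base level: q = 19.9 × 2.88 = 57.312 kPa.
Cohesion term c·N_c = 14 × 41.426 = 579.96 kPa; surcharge term q·N_q = 57.312 × 28.732 = 1646.7 kPa; self-weight term 0.5·γ·B·N_γ = 0.5 × 19.9 × 3.23 × 39.8 = 1279.1 kPa.
q_ult = 579.96 + 1646.7 + 1279.1 = 3505.8 kPa.

q_ult ≈ 3510 kPa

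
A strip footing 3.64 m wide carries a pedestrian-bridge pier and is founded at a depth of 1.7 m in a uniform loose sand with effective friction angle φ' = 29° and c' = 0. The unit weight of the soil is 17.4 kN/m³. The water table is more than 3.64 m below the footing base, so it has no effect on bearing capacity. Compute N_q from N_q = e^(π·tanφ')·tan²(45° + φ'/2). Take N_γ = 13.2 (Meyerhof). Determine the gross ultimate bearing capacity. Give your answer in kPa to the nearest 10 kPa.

tan29° = 0.5543, so N_q = e^(π×0.5543)·tan²(59.5°) = 5.705 × 2.882 = 16.44.
Overburden at base level: q = 17.4 × 1.7 = 29.58 kPa.
Surcharge term q·N_q = 29.58 × 16.443 = 486.39 kPa; self-weight term 0.5·γ·B·N_γ = 0.5 × 17.4 × 3.64 × 13.2 = 418.02 kPa.
q_ult = 486.39 + 418.02 = 904.41 kPa.

q_ult ≈ 900 kPa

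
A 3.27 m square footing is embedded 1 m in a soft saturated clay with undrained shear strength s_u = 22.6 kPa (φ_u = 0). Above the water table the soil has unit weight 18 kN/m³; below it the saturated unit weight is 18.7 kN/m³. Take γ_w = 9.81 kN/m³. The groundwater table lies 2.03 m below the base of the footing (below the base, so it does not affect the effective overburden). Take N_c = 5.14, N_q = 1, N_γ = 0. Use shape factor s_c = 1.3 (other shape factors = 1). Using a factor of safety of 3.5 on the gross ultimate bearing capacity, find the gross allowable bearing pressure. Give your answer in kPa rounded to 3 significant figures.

q_all ≈ 48.3 kPa

q = γ·D_f = 18 × 1 = 18 kPa.
c·N_c·s_c = 22.6 × 5.14 × 1.3 = 151.01 kPa
q·N_q = 18 × 1 = 18 kPa
q_ult = 151.01 + 18 = 169.01 kPa.
q_all = 169.01 / 3.5 = 48.289 kPa.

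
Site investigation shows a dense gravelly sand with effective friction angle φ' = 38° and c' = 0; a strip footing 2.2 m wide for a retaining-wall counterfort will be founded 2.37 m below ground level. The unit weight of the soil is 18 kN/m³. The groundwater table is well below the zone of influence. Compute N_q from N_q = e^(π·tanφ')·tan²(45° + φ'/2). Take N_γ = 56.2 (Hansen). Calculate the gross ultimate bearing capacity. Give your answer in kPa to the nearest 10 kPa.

tan38° = 0.7813, so N_q = e^(π×0.7813)·tan²(64°) = 11.64 × 4.204 = 48.93.
Effective surcharge at the founding depth q = γ·D_f = 18 × 2.37 = 42.66 kPa.
q_ult = q·N_q + 0.5·γ·B·N_γ
     = 42.66 × 48.933 + 0.5 × 18 × 2.2 × 56.2
     = 2087.5 + 1112.8 = 3200.3 kPa.

q_ult ≈ 3200 kPa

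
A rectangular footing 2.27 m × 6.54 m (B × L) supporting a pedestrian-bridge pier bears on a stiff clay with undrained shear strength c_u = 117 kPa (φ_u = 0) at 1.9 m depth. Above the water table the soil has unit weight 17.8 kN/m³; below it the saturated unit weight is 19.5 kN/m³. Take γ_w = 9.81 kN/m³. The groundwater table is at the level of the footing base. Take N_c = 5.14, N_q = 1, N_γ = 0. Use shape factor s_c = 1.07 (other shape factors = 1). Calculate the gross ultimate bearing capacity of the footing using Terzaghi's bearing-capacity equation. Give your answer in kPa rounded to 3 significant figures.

Effective surcharge at the founding depth q = γ·D_f = 17.8 × 1.9 = 33.82 kPa.
q_ult = c·N_c·s_c + q·N_q
     = 117 × 5.14 × 1.07 + 33.82 × 1
     = 643.48 + 33.82 = 677.3 kPa.

q_ult ≈ 677 kPa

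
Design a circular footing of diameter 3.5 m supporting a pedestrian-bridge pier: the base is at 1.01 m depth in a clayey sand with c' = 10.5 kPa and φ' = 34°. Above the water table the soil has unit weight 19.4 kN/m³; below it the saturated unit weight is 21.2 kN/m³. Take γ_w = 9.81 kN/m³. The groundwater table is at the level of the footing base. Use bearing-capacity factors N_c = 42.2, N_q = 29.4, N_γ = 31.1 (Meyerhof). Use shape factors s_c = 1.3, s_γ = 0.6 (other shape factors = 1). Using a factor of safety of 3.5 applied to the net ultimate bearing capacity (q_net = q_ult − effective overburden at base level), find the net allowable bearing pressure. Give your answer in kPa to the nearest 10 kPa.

q_all(net) ≈ 430 kPa

Overburden at base level: q = 19.4 × 1.01 = 19.594 kPa.
Below the base the soil is submerged, so the ½γBN_γ term uses γ' = 21.2 − 9.81 = 11.39 kN/m³.
Cohesion term c·N_c·s_c = 10.5 × 42.2 × 1.3 = 576.03 kPa; surcharge term q·N_q = 19.594 × 29.4 = 576.06 kPa; self-weight term 0.5·γ·B·N_γ·s_γ = 0.5 × 11.39 × 3.5 × 31.1 × 0.6 = 371.94 kPa.
q_ult = 576.03 + 576.06 + 371.94 = 1524 kPa.
Net ultimate: q_net = 1524 − 19.594 = 1504.4 kPa.
q_all(net) = 1504.4 / 3.5 = 429.84 kPa.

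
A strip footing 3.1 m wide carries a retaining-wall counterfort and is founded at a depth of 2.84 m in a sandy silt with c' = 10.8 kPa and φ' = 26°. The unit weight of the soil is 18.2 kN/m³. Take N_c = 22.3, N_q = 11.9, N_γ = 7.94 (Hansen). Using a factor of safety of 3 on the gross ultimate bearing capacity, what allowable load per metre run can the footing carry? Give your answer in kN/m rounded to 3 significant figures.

≈ 1120 kN/m

Overburden at base level: q = 18.2 × 2.84 = 51.688 kPa.
Cohesion term c·N_c = 10.8 × 22.3 = 240.84 kPa; surcharge term q·N_q = 51.688 × 11.9 = 615.09 kPa; self-weight term 0.5·γ·B·N_γ = 0.5 × 18.2 × 3.1 × 7.94 = 223.99 kPa.
q_ult = 240.84 + 615.09 + 223.99 = 1079.9 kPa.
Gross allowable pressure q_all = 1079.9 / 3 = 359.97 kPa.
Allowable wall load = q_all × B = 359.97 × 3.1 = 1115.9 kN per metre run.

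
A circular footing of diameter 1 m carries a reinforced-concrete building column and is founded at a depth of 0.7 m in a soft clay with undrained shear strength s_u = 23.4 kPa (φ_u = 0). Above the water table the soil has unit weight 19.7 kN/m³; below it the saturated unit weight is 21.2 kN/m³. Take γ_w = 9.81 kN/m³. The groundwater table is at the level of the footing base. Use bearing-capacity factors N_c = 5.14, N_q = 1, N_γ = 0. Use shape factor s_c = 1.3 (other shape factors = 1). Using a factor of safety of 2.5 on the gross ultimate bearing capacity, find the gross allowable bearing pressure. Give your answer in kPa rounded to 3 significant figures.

q_all ≈ 68.1 kPa

q = γ·D_f = 19.7 × 0.7 = 13.79 kPa.
c·N_c·s_c = 23.4 × 5.14 × 1.3 = 156.36 kPa
q·N_q = 13.79 × 1 = 13.79 kPa
q_ult = 156.36 + 13.79 = 170.15 kPa.
q_all = 170.15 / 2.5 = 68.06 kPa.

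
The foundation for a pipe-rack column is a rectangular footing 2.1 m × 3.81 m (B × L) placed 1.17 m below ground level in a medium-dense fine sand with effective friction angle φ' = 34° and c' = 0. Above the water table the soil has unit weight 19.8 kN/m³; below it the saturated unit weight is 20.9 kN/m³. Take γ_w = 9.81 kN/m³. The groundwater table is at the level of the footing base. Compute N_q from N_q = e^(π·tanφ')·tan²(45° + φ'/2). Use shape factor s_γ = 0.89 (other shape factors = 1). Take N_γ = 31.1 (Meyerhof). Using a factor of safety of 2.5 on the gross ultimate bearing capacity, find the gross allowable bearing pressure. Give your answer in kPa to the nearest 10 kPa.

q_all ≈ 400 kPa

N_q = e^(π·tan34°)·tan²(62°) = 29.44.
Overburden at base level: q = 19.8 × 1.17 = 23.166 kPa.
Below the base the soil is submerged, so the ½γBN_γ term uses γ' = 20.9 − 9.81 = 11.09 kN/m³.
Surcharge term q·N_q = 23.166 × 29.44 = 682 kPa; self-weight term 0.5·γ·B·N_γ·s_γ = 0.5 × 11.09 × 2.1 × 31.1 × 0.89 = 322.31 kPa.
q_ult = 682 + 322.31 = 1004.3 kPa.
q_all = 1004.3 / 2.5 = 401.72 kPa.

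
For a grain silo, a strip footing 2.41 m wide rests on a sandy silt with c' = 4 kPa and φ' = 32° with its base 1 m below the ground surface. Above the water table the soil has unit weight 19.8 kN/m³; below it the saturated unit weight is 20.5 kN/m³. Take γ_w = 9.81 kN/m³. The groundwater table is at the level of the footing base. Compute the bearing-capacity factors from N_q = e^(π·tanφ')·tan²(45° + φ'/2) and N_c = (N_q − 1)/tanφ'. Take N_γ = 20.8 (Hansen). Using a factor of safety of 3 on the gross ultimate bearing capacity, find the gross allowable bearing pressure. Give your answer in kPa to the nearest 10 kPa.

q_all ≈ 290 kPa

N_q = e^(π·tan32°)·tan²(61°) = 23.18; N_c = (N_q − 1)/tanφ' = 35.49.
q = γ·D_f = 19.8 × 1 = 19.8 kPa.
For the ½γBN_γ term take γ' = 20.5 − 9.81 = 10.69 kN/m³ (soil below base is submerged).
c·N_c = 4 × 35.49 = 141.96 kPa
q·N_q = 19.8 × 23.177 = 458.9 kPa
0.5·γ·B·N_γ = 0.5 × 10.69 × 2.41 × 20.8 = 267.93 kPa
q_ult = 141.96 + 458.9 + 267.93 = 868.8 kPa.
q_all = 868.8 / 3 = 289.6 kPa.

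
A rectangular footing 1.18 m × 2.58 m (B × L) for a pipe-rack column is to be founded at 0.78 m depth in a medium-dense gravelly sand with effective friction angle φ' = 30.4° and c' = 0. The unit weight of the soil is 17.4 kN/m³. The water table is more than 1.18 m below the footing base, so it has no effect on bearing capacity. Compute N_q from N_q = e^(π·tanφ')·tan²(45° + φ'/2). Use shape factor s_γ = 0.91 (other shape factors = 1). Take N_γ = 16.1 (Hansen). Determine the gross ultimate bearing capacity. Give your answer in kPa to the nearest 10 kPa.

tan30.4° = 0.5867, so N_q = e^(π×0.5867)·tan²(60.2°) = 6.316 × 3.049 = 19.26.
q = γ·D_f = 17.4 × 0.78 = 13.572 kPa.
q·N_q = 13.572 × 19.258 = 261.37 kPa
0.5·γ·B·N_γ·s_γ = 0.5 × 17.4 × 1.18 × 16.1 × 0.91 = 150.41 kPa
q_ult = 261.37 + 150.41 = 411.78 kPa.

q_ult ≈ 410 kPa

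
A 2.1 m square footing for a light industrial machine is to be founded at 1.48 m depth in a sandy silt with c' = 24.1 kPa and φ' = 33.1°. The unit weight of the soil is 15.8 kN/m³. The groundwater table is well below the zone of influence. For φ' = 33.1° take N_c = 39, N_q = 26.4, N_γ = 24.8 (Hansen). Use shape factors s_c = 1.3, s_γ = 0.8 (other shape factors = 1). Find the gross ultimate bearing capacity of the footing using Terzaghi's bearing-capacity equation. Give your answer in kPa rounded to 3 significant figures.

q_ult ≈ 2170 kPa

q = γ·D_f = 15.8 × 1.48 = 23.384 kPa.
c·N_c·s_c = 24.1 × 39 × 1.3 = 1221.9 kPa
q·N_q = 23.384 × 26.4 = 617.34 kPa
0.5·γ·B·N_γ·s_γ = 0.5 × 15.8 × 2.1 × 24.8 × 0.8 = 329.15 kPa
q_ult = 1221.9 + 617.34 + 329.15 = 2168.4 kPa.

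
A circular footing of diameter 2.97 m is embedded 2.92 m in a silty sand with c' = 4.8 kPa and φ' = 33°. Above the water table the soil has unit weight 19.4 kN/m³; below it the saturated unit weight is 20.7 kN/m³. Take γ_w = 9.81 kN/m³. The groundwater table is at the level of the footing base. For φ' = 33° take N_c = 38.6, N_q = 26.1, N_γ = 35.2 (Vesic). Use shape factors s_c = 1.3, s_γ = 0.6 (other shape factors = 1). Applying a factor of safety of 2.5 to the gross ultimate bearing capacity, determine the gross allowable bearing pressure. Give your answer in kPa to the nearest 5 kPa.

q_all ≈ 825 kPa

q = γ·D_f = 19.4 × 2.92 = 56.648 kPa.
For the ½γBN_γ term take γ' = 20.7 − 9.81 = 10.89 kN/m³ (soil below base is submerged).
c·N_c·s_c = 4.8 × 38.6 × 1.3 = 240.86 kPa
q·N_q = 56.648 × 26.1 = 1478.5 kPa
0.5·γ·B·N_γ·s_γ = 0.5 × 10.89 × 2.97 × 35.2 × 0.6 = 341.55 kPa
q_ult = 240.86 + 1478.5 + 341.55 = 2060.9 kPa.
q_all = q_ult / FS = 2060.9 / 2.5 = 824.37 kPa.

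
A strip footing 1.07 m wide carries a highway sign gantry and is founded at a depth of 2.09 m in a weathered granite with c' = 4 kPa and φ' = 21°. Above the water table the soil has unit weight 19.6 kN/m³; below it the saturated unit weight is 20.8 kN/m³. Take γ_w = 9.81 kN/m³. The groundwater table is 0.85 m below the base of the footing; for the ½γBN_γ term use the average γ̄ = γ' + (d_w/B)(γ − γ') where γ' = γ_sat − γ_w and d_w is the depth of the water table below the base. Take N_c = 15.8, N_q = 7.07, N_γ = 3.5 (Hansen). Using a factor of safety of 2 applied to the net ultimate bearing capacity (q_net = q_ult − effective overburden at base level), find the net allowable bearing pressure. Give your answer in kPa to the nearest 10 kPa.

q_all(net) ≈ 170 kPa

Overburden at base level: q = 19.6 × 2.09 = 40.964 kPa.
The water table is 0.85 m below the base (< B = 1.07 m), so the ½γBN_γ term uses γ̄ = γ' + (d_w/B)(γ − γ') = 10.99 + (0.85/1.07)(19.6 − 10.99) = 17.83 kN/m³.
Cohesion term c·N_c = 4 × 15.8 = 63.2 kPa; surcharge term q·N_q = 40.964 × 7.07 = 289.62 kPa; self-weight term 0.5·γ·B·N_γ = 0.5 × 17.83 × 1.07 × 3.5 = 33.386 kPa.
q_ult = 63.2 + 289.62 + 33.386 = 386.2 kPa.
Net ultimate: q_net = 386.2 − 40.964 = 345.24 kPa.
q_all(net) = 345.24 / 2 = 172.62 kPa.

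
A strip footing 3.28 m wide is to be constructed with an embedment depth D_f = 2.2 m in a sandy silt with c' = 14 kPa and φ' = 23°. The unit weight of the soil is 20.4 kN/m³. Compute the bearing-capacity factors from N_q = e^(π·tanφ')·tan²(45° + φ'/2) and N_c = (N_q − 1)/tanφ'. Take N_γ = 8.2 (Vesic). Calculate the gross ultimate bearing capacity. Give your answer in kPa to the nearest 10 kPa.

q_ult ≈ 920 kPa

tan23° = 0.4245, so N_q = e^(π×0.4245)·tan²(56.5°) = 3.794 × 2.283 = 8.66.
N_c = (8.66 − 1)/tan23° = 18.05.
Overburden at base level: q = 20.4 × 2.2 = 44.88 kPa.
Cohesion term c·N_c = 14 × 18.049 = 252.68 kPa; surcharge term q·N_q = 44.88 × 8.6612 = 388.71 kPa; self-weight term 0.5·γ·B·N_γ = 0.5 × 20.4 × 3.28 × 8.2 = 274.34 kPa.
q_ult = 252.68 + 388.71 + 274.34 = 915.73 kPa.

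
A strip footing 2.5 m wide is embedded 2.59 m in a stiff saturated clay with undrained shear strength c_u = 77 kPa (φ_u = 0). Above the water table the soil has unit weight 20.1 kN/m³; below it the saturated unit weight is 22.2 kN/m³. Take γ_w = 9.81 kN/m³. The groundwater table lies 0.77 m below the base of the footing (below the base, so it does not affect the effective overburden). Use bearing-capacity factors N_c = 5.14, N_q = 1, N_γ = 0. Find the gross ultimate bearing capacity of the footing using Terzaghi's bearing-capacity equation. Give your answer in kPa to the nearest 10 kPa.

q = γ·D_f = 20.1 × 2.59 = 52.059 kPa.
c·N_c = 77 × 5.14 = 395.78 kPa
q·N_q = 52.059 × 1 = 52.059 kPa
q_ult = 395.78 + 52.059 = 447.84 kPa.

q_ult ≈ 450 kPa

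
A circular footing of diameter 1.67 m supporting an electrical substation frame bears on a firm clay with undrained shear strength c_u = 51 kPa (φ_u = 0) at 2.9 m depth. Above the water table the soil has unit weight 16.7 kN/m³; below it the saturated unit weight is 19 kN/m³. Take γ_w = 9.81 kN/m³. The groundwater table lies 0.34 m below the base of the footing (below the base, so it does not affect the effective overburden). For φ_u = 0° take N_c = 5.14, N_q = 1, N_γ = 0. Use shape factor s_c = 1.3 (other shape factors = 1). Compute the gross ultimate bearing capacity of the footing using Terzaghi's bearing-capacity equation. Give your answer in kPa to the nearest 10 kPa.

q = γ·D_f = 16.7 × 2.9 = 48.43 kPa.
c·N_c·s_c = 51 × 5.14 × 1.3 = 340.78 kPa
q·N_q = 48.43 × 1 = 48.43 kPa
q_ult = 340.78 + 48.43 = 389.21 kPa.

q_ult ≈ 390 kPa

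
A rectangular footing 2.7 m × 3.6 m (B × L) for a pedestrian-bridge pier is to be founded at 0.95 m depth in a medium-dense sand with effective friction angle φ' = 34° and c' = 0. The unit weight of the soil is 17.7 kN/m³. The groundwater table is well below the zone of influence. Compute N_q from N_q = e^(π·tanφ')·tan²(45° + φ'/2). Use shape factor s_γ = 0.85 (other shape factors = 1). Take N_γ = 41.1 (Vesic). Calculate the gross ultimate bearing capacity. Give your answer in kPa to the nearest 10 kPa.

tan34° = 0.6745, so N_q = e^(π×0.6745)·tan²(62°) = 8.323 × 3.537 = 29.44.
Effective surcharge at the founding depth q = γ·D_f = 17.7 × 0.95 = 16.815 kPa.
q_ult = q·N_q + 0.5·γ·B·N_γ·s_γ
     = 16.815 × 29.44 + 0.5 × 17.7 × 2.7 × 41.1 × 0.85
     = 495.03 + 834.77 = 1329.8 kPa.

q_ult ≈ 1330 kPa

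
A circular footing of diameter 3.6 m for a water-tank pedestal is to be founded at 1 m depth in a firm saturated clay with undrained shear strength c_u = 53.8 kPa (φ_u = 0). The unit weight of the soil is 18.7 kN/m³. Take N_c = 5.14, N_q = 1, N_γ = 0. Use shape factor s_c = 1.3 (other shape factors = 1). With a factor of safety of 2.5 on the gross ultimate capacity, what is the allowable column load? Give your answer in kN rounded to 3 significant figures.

Effective surcharge at the founding depth q = γ·D_f = 18.7 × 1 = 18.7 kPa.
q_ult = c·N_c·s_c + q·N_q
     = 53.8 × 5.14 × 1.3 + 18.7 × 1
     = 359.49 + 18.7 = 378.19 kPa.
Gross allowable pressure q_all = 378.19 / 2.5 = 151.28 kPa.
Footing area = 10.1788 m², so allowable column load = 151.28 × 10.1788 = 1539.8 kN.

P_all ≈ 1540 kN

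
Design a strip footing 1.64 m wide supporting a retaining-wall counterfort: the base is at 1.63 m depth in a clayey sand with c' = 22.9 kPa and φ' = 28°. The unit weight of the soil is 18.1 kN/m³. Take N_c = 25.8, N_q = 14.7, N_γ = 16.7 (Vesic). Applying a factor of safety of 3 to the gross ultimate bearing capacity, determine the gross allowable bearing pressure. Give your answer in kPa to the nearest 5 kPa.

q_all ≈ 425 kPa

Overburden at base level: q = 18.1 × 1.63 = 29.503 kPa.
Cohesion term c·N_c = 22.9 × 25.8 = 590.82 kPa; surcharge term q·N_q = 29.503 × 14.7 = 433.69 kPa; self-weight term 0.5·γ·B·N_γ = 0.5 × 18.1 × 1.64 × 16.7 = 247.86 kPa.
q_ult = 590.82 + 433.69 + 247.86 = 1272.4 kPa.
q_all = q_ult / FS = 1272.4 / 3 = 424.13 kPa.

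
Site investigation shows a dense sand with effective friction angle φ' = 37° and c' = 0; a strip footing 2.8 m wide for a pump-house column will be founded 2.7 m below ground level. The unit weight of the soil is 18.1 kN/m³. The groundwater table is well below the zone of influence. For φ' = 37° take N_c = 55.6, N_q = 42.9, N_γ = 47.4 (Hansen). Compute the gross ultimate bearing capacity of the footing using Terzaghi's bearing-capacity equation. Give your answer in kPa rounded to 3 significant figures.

q_ult ≈ 3300 kPa

q = γ·D_f = 18.1 × 2.7 = 48.87 kPa.
q·N_q = 48.87 × 42.9 = 2096.5 kPa
0.5·γ·B·N_γ = 0.5 × 18.1 × 2.8 × 47.4 = 1201.1 kPa
q_ult = 2096.5 + 1201.1 = 3297.6 kPa.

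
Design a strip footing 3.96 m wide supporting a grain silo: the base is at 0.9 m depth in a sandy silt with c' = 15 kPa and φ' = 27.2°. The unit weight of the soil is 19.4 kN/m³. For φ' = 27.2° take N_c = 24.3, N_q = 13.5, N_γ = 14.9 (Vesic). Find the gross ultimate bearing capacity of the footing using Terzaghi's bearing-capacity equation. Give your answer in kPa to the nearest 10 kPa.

Effective surcharge at the founding depth q = γ·D_f = 19.4 × 0.9 = 17.46 kPa.
q_ult = c·N_c + q·N_q + 0.5·γ·B·N_γ
     = 15 × 24.3 + 17.46 × 13.5 + 0.5 × 19.4 × 3.96 × 14.9
     = 364.5 + 235.71 + 572.34 = 1172.5 kPa.

q_ult ≈ 1170 kPa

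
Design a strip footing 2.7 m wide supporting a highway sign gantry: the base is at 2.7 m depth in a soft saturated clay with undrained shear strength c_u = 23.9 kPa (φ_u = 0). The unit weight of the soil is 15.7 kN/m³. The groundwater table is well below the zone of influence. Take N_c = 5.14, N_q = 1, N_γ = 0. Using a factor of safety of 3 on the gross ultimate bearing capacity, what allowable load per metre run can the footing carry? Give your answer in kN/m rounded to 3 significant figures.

≈ 149 kN/m

q = γ·D_f = 15.7 × 2.7 = 42.39 kPa.
c·N_c = 23.9 × 5.14 = 122.85 kPa
q·N_q = 42.39 × 1 = 42.39 kPa
q_ult = 122.85 + 42.39 = 165.24 kPa.
Gross allowable pressure q_all = 165.24 / 3 = 55.079 kPa.
Allowable wall load = q_all × B = 55.079 × 2.7 = 148.71 kN per metre run.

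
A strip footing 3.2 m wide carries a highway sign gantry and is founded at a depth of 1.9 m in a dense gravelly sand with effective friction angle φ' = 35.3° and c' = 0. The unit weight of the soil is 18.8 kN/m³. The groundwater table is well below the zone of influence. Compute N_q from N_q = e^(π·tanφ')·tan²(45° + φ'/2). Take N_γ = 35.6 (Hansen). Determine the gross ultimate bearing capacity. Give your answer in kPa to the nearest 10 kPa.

q_ult ≈ 2310 kPa

tan35.3° = 0.708, so N_q = e^(π×0.708)·tan²(62.65°) = 9.248 × 3.738 = 34.57.
Overburden at base level: q = 18.8 × 1.9 = 35.72 kPa.
Surcharge term q·N_q = 35.72 × 34.565 = 1234.7 kPa; self-weight term 0.5·γ·B·N_γ = 0.5 × 18.8 × 3.2 × 35.6 = 1070.8 kPa.
q_ult = 1234.7 + 1070.8 = 2305.5 kPa.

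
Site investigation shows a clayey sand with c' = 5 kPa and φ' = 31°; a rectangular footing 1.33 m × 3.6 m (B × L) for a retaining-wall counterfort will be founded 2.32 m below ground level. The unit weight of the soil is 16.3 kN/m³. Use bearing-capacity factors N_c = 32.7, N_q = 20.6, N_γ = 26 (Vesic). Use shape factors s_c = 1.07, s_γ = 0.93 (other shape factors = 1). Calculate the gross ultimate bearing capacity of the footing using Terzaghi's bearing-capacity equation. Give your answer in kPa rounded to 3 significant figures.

q = γ·D_f = 16.3 × 2.32 = 37.816 kPa.
c·N_c·s_c = 5 × 32.7 × 1.07 = 174.95 kPa
q·N_q = 37.816 × 20.6 = 779.01 kPa
0.5·γ·B·N_γ·s_γ = 0.5 × 16.3 × 1.33 × 26 × 0.93 = 262.1 kPa
q_ult = 174.95 + 779.01 + 262.1 = 1216.1 kPa.

q_ult ≈ 1220 kPa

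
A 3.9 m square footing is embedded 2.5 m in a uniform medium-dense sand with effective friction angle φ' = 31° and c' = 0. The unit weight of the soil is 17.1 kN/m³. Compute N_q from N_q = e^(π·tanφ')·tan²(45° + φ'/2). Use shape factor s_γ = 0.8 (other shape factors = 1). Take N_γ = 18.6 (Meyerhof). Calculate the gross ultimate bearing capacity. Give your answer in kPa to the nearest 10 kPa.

q_ult ≈ 1380 kPa

tan31° = 0.6009, so N_q = e^(π×0.6009)·tan²(60.5°) = 6.604 × 3.124 = 20.63.
q = γ·D_f = 17.1 × 2.5 = 42.75 kPa.
q·N_q = 42.75 × 20.631 = 881.97 kPa
0.5·γ·B·N_γ·s_γ = 0.5 × 17.1 × 3.9 × 18.6 × 0.8 = 496.17 kPa
q_ult = 881.97 + 496.17 = 1378.1 kPa.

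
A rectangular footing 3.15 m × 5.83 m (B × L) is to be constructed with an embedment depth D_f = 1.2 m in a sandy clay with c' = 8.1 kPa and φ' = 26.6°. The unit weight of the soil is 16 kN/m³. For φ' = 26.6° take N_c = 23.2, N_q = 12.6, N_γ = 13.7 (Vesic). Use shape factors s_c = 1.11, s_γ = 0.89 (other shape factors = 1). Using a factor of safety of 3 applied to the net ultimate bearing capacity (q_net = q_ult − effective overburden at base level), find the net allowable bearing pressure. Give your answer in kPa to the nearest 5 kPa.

Overburden at base level: q = 16 × 1.2 = 19.2 kPa.
Cohesion term c·N_c·s_c = 8.1 × 23.2 × 1.11 = 208.59 kPa; surcharge term q·N_q = 19.2 × 12.6 = 241.92 kPa; self-weight term 0.5·γ·B·N_γ·s_γ = 0.5 × 16 × 3.15 × 13.7 × 0.89 = 307.26 kPa.
q_ult = 208.59 + 241.92 + 307.26 = 757.77 kPa.
Net ultimate: q_net = 757.77 − 19.2 = 738.57 kPa.
q_all(net) = 738.57 / 3 = 246.19 kPa.

q_all(net) ≈ 245 kPa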